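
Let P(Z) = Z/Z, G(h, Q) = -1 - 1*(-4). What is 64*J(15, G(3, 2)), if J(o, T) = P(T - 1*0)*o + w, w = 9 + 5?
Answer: 1856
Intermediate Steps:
w = 14
G(h, Q) = 3 (G(h, Q) = -1 + 4 = 3)
P(Z) = 1
J(o, T) = 14 + o (J(o, T) = 1*o + 14 = o + 14 = 14 + o)
64*J(15, G(3, 2)) = 64*(14 + 15) = 64*29 = 1856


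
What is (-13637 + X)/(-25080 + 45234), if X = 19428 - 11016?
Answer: -5225/20154 ≈ -0.25925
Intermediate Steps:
X = 8412
(-13637 + X)/(-25080 + 45234) = (-13637 + 8412)/(-25080 + 45234) = -5225/20154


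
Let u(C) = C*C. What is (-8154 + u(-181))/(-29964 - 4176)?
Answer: -24607/34140 ≈ -0.72077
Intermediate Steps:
u(C) = C**2
(-8154 + u(-181))/(-29964 - 4176) = (-8154 + (-181)**2)/(-29964 - 4176) = (-8154 + 32761)/(-34140) = 24607*(-1/34140) = -24607/34140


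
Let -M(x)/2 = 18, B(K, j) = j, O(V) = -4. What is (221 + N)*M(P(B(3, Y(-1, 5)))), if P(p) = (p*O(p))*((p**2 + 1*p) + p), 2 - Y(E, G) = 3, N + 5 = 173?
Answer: -14004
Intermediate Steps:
N = 168 (N = -5 + 173 = 168)
Y(E, G) = -1 (Y(E, G) = 2 - 1*3 = 2 - 3 = -1)
P(p) = -4*p*(p**2 + 2*p) (P(p) = (p*(-4))*((p**2 + 1*p) + p) = (-4*p)*((p**2 + p) + p) = (-4*p)*((p + p**2) + p) = (-4*p)*(p**2 + 2*p) = -4*p*(p**2 + 2*p))
M(x) = -36 (M(x) = -2*18 = -36)
(221 + N)*M(P(B(3, Y(-1, 5)))) = (221 + 168)*(-36) = 389*(-36) = -14004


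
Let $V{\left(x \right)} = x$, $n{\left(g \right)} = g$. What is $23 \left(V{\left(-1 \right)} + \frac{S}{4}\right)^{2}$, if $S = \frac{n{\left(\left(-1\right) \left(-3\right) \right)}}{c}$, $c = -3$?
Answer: $\frac{575}{16} \approx 35.938$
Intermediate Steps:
$S = -1$ ($S = \frac{\left(-1\right) \left(-3\right)}{-3} = 3 \left(- \frac{1}{3}\right) = -1$)
$23 \left(V{\left(-1 \right)} + \frac{S}{4}\right)^{2} = 23 \left(-1 - \frac{1}{4}\right)^{2} = 23 \left(- \frac{5}{4}\right)^{2} = 23 \cdot \frac{25}{16} = \frac{575}{16}$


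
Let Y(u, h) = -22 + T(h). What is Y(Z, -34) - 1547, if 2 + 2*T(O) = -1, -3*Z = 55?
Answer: -3141/2 ≈ -1570.5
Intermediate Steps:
Z = -55/3 (Z = -1/3*55 = -55/3 ≈ -18.333)
T(O) = -3/2 (T(O) = -1 + (1/2)*(-1) = -1 - 1/2 = -3/2)
Y(u, h) = -47/2 (Y(u, h) = -22 - 3/2 = -47/2)
Y(Z, -34) - 1547 = -47/2 - 1547 = -3141/2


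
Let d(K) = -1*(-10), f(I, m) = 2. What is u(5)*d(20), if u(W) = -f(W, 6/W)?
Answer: -20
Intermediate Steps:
u(W) = -2 (u(W) = -1*2 = -2)
d(K) = 10
u(5)*d(20) = -2*10 = -20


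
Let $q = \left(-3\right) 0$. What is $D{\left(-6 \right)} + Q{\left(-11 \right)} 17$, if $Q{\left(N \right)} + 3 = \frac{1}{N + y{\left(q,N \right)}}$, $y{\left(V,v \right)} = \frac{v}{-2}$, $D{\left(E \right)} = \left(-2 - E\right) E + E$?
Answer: $- \frac{925}{11} \approx -84.091$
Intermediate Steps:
$q = 0$
$D{\left(E \right)} = E + E \left(-2 - E\right)$ ($D{\left(E \right)} = E \left(-2 - E\right) + E = E + E \left(-2 - E\right)$)
$y{\left(V,v \right)} = - \frac{v}{2}$ ($y{\left(V,v \right)} = v \left(- \frac{1}{2}\right) = - \frac{v}{2}$)
$Q{\left(N \right)} = -3 + \frac{2}{N}$ ($Q{\left(N \right)} = -3 + \frac{1}{N - \frac{N}{2}} = -3 + \frac{1}{\frac{1}{2} N} = -3 + \frac{2}{N}$)
$D{\left(-6 \right)} + Q{\left(-11 \right)} 17 = \left(-1\right) \left(-6\right) \left(1 - 6\right) + \left(-3 + \frac{2}{-11}\right) 17 = \left(-1\right) \left(-6\right) \left(-5\right) + \left(-3 + 2 \left(- \frac{1}{11}\right)\right) 17 = -30 + \left(-3 - \frac{2}{11}\right) 17 = -30 - \frac{595}{11} = - \frac{925}{11}$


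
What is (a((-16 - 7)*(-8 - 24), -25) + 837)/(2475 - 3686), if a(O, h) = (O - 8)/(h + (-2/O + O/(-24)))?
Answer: -50637471/74426849 ≈ -0.68037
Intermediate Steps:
a(O, h) = (-8 + O)/(h - 2/O - O/24) (a(O, h) = (-8 + O)/(h + (-2/O + O*(-1/24))) = (-8 + O)/(h + (-2/O - O/24)) = (-8 + O)/(h - 2/O - O/24))
(a((-16 - 7)*(-8 - 24), -25) + 837)/(2475 - 3686) = (24*((-16 - 7)*(-8 - 24))*(-8 + (-16 - 7)*(-8 - 24))/(-48 - ((-16 - 7)*(-8 - 24))**2 + 24*((-16 - 7)*(-8 - 24))*(-25)) + 837)/(2475 - 3686) = (24*(-23*(-32))*(-8 - 23*(-32))/(-48 - (-23*(-32))**2 + 24*(-23*(-32))*(-25)) + 837)/(-1211) = (24*736*(-8 + 736)/(-48 - 1*736**2 + 24*736*(-25)) + 837)*(-1/1211) = (24*736*728/(-48 - 1*541696 - 441600) + 837)*(-1/1211) = (24*736*728/(-48 - 541696 - 441600) + 837)*(-1/1211) = (24*736*728/(-983344) + 837)*(-1/1211) = (24*736*(-1/983344)*728 + 837)*(-1/1211) = (-803712/61459 + 837)*(-1/1211) = (50637471/61459)*(-1/1211) = -50637471/74426849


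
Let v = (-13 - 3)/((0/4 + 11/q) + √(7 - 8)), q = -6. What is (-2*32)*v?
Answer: -67584/157 - 36864*I/157 ≈ -430.47 - 234.8*I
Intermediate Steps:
v = -576*(-11/6 - I)/157 (v = (-13 - 3)/((0/4 + 11/(-6)) + √(7 - 8)) = -16/((0*(¼) + 11*(-⅙)) + √(-1)) = -16/((0 - 11/6) + I) = -16*36*(-11/6 - I)/157 = -576*(-11/6 - I)/157 ≈ 6.7261 + 3.6688*I)
(-2*32)*v = (-2*32)*(1056/157 + 576*I/157) = -64*(1056/157 + 576*I/157) = -67584/157 - 36864*I/157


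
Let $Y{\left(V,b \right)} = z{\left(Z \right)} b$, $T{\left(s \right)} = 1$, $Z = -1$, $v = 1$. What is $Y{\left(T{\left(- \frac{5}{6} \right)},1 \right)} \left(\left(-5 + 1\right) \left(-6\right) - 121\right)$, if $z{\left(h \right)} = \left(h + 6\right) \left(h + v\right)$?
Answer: $0$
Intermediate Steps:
$z{\left(h \right)} = \left(1 + h\right) \left(6 + h\right)$ ($z{\left(h \right)} = \left(h + 6\right) \left(h + 1\right) = \left(6 + h\right) \left(1 + h\right) = \left(1 + h\right) \left(6 + h\right)$)
$Y{\left(V,b \right)} = 0$ ($Y{\left(V,b \right)} = \left(6 + \left(-1\right)^{2} + 7 \left(-1\right)\right) b = \left(6 + 1 - 7\right) b = 0 b = 0$)
$Y{\left(T{\left(- \frac{5}{6} \right)},1 \right)} \left(\left(-5 + 1\right) \left(-6\right) - 121\right) = 0 \left(\left(-5 + 1\right) \left(-6\right) - 121\right) = 0 \left(\left(-4\right) \left(-6\right) - 121\right) = 0 \left(24 - 121\right) = 0 \left(-97\right) = 0$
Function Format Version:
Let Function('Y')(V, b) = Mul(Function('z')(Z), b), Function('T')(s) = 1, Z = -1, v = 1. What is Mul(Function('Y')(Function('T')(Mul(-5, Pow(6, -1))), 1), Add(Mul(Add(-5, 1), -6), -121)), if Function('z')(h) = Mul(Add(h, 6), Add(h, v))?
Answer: 0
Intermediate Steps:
Function('z')(h) = Mul(Add(1, h), Add(6, h)) (Function('z')(h) = Mul(Add(h, 6), Add(h, 1)) = Mul(Add(6, h), Add(1, h)) = Mul(Add(1, h), Add(6, h)))
Function('Y')(V, b) = 0 (Function('Y')(V, b) = Mul(Add(6, Pow(-1, 2), Mul(7, -1)), b) = Mul(Add(6, 1, -7), b) = Mul(0, b) = 0)
Mul(Function('Y')(Function('T')(Mul(-5, Pow(6, -1))), 1), Add(Mul(Add(-5, 1), -6), -121)) = Mul(0, Add(Mul(Add(-5, 1), -6), -121)) = Mul(0, Add(Mul(-4, -6), -121)) = Mul(0, Add(24, -121)) = Mul(0, -97) = 0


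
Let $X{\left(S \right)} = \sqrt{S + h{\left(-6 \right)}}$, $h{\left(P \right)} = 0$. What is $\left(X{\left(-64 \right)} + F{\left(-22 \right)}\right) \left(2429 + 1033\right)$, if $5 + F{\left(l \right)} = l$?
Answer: $-93474 + 27696 i \approx -93474.0 + 27696.0 i$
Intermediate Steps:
$F{\left(l \right)} = -5 + l$
$X{\left(S \right)} = \sqrt{S}$ ($X{\left(S \right)} = \sqrt{S + 0} = \sqrt{S}$)
$\left(X{\left(-64 \right)} + F{\left(-22 \right)}\right) \left(2429 + 1033\right) = \left(\sqrt{-64} - 27\right) \left(2429 + 1033\right) = \left(8 i - 27\right) 3462 = \left(-27 + 8 i\right) 3462 = -93474 + 27696 i$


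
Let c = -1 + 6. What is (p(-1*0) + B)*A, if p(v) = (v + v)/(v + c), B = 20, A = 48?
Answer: 960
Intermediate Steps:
c = 5
p(v) = 2*v/(5 + v) (p(v) = (v + v)/(v + 5) = (2*v)/(5 + v) = 2*v/(5 + v))
(p(-1*0) + B)*A = (2*(-1*0)/(5 - 1*0) + 20)*48 = (2*0/(5 + 0) + 20)*48 = (2*0/5 + 20)*48 = (2*0*(⅕) + 20)*48 = (0 + 20)*48 = 20*48 = 960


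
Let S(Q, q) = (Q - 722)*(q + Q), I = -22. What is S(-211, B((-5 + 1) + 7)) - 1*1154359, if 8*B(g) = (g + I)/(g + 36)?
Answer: -99573675/104 ≈ -9.5744e+5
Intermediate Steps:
B(g) = (-22 + g)/(8*(36 + g)) (B(g) = ((g - 22)/(g + 36))/8 = ((-22 + g)/(36 + g))/8 = (-22 + g)/(8*(36 + g)))
S(Q, q) = (-722 + Q)*(Q + q)
S(-211, B((-5 + 1) + 7)) - 1*1154359 = ((-211)² - 722*(-211) - 361*(-22 + ((-5 + 1) + 7))/(4*(36 + ((-5 + 1) + 7))) - 211*(-22 + ((-5 + 1) + 7))/(8*(36 + ((-5 + 1) + 7)))) - 1*1154359 = (44521 + 152342 - 361*(-22 + (-4 + 7))/(4*(36 + (-4 + 7))) - 211*(-22 + (-4 + 7))/(8*(36 + (-4 + 7)))) - 1154359 = (44521 + 152342 - 361*(-22 + 3)/(4*(36 + 3)) - 211*(-22 + 3)/(8*(36 + 3))) - 1154359 = (44521 + 152342 - 361*(-19)/(4*39) - 211*(-19)/(8*39)) - 1154359 = (44521 + 152342 - 722*(-19/312) - 211*(-19/312)) - 1154359 = (44521 + 152342 + 6859/156 + 4009/312) - 1154359 = 20479661/104 - 1154359 = -99573675/104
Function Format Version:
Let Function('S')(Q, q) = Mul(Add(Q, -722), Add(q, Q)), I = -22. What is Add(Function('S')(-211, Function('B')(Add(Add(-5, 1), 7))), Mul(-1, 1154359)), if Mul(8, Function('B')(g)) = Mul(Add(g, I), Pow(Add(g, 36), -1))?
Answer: Rational(-99573675, 104) ≈ -9.5744e+5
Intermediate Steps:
Function('B')(g) = Mul(Rational(1, 8), Pow(Add(36, g), -1), Add(-22, g)) (Function('B')(g) = Mul(Rational(1, 8), Mul(Add(g, -22), Pow(Add(g, 36), -1))) = Mul(Rational(1, 8), Mul(Add(-22, g), Pow(Add(36, g), -1))) = Mul(Rational(1, 8), Mul(Pow(Add(36, g), -1), Add(-22, g))) = Mul(Rational(1, 8), Pow(Add(36, g), -1), Add(-22, g)))
Function('S')(Q, q) = Mul(Add(-722, Q), Add(Q, q))
Add(Function('S')(-211, Function('B')(Add(Add(-5, 1), 7))), Mul(-1, 1154359)) = Add(Add(Pow(-211, 2), Mul(-722, -211), Mul(-722, Mul(Rational(1, 8), Pow(Add(36, Add(Add(-5, 1), 7)), -1), Add(-22, Add(Add(-5, 1), 7)))), Mul(-211, Mul(Rational(1, 8), Pow(Add(36, Add(Add(-5, 1), 7)), -1), Add(-22, Add(Add(-5, 1), 7))))), Mul(-1, 1154359)) = Add(Add(44521, 152342, Mul(-722, Mul(Rational(1, 8), Pow(Add(36, Add(-4, 7)), -1), Add(-22, Add(-4, 7)))), Mul(-211, Mul(Rational(1, 8), Pow(Add(36, Add(-4, 7)), -1), Add(-22, Add(-4, 7))))), -1154359) = Add(Add(44521, 152342, Mul(-722, Mul(Rational(1, 8), Pow(Add(36, 3), -1), Add(-22, 3))), Mul(-211, Mul(Rational(1, 8), Pow(Add(36, 3), -1), Add(-22, 3)))), -1154359) = Add(Add(44521, 152342, Mul(-722, Mul(Rational(1, 8), Pow(39, -1), -19)), Mul(-211, Mul(Rational(1, 8), Pow(39, -1), -19))), -1154359) = Add(Add(44521, 152342, Mul(-722, Mul(Rational(1, 8), Rational(1, 39), -19)), Mul(-211, Mul(Rational(1, 8), Rational(1, 39), -19))), -1154359) = Add(Add(44521, 152342, Mul(-722, Rational(-19, 312)), Mul(-211, Rational(-19, 312))), -1154359) = Add(Add(44521, 152342, Rational(6859, 156), Rational(4009, 312)), -1154359) = Add(Rational(20479661, 104), -1154359) = Rational(-99573675, 104)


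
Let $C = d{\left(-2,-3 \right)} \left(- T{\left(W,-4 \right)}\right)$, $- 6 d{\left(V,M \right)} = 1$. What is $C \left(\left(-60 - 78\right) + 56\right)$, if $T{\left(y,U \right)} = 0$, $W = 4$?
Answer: $0$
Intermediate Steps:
$d{\left(V,M \right)} = - \frac{1}{6}$ ($d{\left(V,M \right)} = \left(- \frac{1}{6}\right) 1 = - \frac{1}{6}$)
$C = 0$ ($C = - \frac{\left(-1\right) 0}{6} = \left(- \frac{1}{6}\right) 0 = 0$)
$C \left(\left(-60 - 78\right) + 56\right) = 0 \left(\left(-60 - 78\right) + 56\right) = 0 \left(-138 + 56\right) = 0 \left(-82\right) = 0$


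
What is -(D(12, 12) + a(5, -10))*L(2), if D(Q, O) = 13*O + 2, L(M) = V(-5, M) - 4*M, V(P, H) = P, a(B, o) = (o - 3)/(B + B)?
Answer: 20371/10 ≈ 2037.1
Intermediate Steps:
a(B, o) = (-3 + o)/(2*B) (a(B, o) = (-3 + o)/((2*B)) = (-3 + o)*(1/(2*B)) = (-3 + o)/(2*B))
L(M) = -5 - 4*M
D(Q, O) = 2 + 13*O
-(D(12, 12) + a(5, -10))*L(2) = -((2 + 13*12) + (1/2)*(-3 - 10)/5)*(-5 - 4*2) = -((2 + 156) + (1/2)*(1/5)*(-13))*(-5 - 8) = -(158 - 13/10)*(-13) = -1567*(-13)/10 = -1*(-20371/10) = 20371/10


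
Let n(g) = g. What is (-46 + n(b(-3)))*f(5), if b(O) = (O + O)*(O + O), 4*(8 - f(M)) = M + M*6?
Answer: 15/2 ≈ 7.5000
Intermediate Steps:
f(M) = 8 - 7*M/4 (f(M) = 8 - (M + M*6)/4 = 8 - (M + 6*M)/4 = 8 - 7*M/4)
b(O) = 4*O² (b(O) = (2*O)*(2*O) = 4*O²)
(-46 + n(b(-3)))*f(5) = (-46 + 4*(-3)²)*(8 - 7/4*5) = (-46 + 4*9)*(8 - 35/4) = (-46 + 36)*(-¾) = -10*(-¾) = 15/2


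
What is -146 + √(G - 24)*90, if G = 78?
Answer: -146 + 270*√6 ≈ 515.36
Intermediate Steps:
-146 + √(G - 24)*90 = -146 + √(78 - 24)*90 = -146 + √54*90 = -146 + (3*√6)*90 = -146 + 270*√6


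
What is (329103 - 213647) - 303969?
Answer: -188513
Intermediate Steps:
(329103 - 213647) - 303969 = 115456 - 303969 = -188513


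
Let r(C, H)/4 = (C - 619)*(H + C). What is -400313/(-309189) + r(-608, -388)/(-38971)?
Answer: -1495829015629/12049404519 ≈ -124.14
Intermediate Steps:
r(C, H) = 4*(-619 + C)*(C + H) (r(C, H) = 4*((C - 619)*(H + C)) = 4*((-619 + C)*(C + H)) = 4*(-619 + C)*(C + H))
-400313/(-309189) + r(-608, -388)/(-38971) = -400313/(-309189) + (-2476*(-608) - 2476*(-388) + 4*(-608)² + 4*(-608)*(-388))/(-38971) = -400313*(-1/309189) + (1505408 + 960688 + 4*369664 + 943616)*(-1/38971) = 400313/309189 + (1505408 + 960688 + 1478656 + 943616)*(-1/38971) = 400313/309189 + 4888368*(-1/38971) = 400313/309189 - 4888368/38971 = -1495829015629/12049404519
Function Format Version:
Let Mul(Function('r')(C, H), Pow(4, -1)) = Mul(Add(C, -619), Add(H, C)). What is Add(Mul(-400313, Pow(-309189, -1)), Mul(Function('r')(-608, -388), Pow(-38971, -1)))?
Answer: Rational(-1495829015629, 12049404519) ≈ -124.14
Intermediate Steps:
Function('r')(C, H) = Mul(4, Add(-619, C), Add(C, H)) (Function('r')(C, H) = Mul(4, Mul(Add(C, -619), Add(H, C))) = Mul(4, Mul(Add(-619, C), Add(C, H))) = Mul(4, Add(-619, C), Add(C, H)))
Add(Mul(-400313, Pow(-309189, -1)), Mul(Function('r')(-608, -388), Pow(-38971, -1))) = Add(Mul(-400313, Pow(-309189, -1)), Mul(Add(Mul(-2476, -608), Mul(-2476, -388), Mul(4, Pow(-608, 2)), Mul(4, -608, -388)), Pow(-38971, -1))) = Add(Mul(-400313, Rational(-1, 309189)), Mul(Add(1505408, 960688, Mul(4, 369664), 943616), Rational(-1, 38971))) = Add(Rational(400313, 309189), Mul(Add(1505408, 960688, 1478656, 943616), Rational(-1, 38971))) = Add(Rational(400313, 309189), Mul(4888368, Rational(-1, 38971))) = Add(Rational(400313, 309189), Rational(-4888368, 38971)) = Rational(-1495829015629, 12049404519)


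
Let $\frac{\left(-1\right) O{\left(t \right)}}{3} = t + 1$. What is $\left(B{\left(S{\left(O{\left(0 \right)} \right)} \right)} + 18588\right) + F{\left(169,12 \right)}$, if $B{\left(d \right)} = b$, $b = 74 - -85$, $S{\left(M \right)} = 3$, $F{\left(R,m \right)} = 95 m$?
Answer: $19887$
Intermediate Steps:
$O{\left(t \right)} = -3 - 3 t$ ($O{\left(t \right)} = - 3 \left(t + 1\right) = - 3 \left(1 + t\right) = -3 - 3 t$)
$b = 159$ ($b = 74 + 85 = 159$)
$B{\left(d \right)} = 159$
$\left(B{\left(S{\left(O{\left(0 \right)} \right)} \right)} + 18588\right) + F{\left(169,12 \right)} = \left(159 + 18588\right) + 95 \cdot 12 = 18747 + 1140 = 19887$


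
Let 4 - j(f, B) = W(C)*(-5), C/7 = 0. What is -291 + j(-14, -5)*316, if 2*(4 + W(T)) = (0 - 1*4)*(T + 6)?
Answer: -24307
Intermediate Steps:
C = 0 (C = 7*0 = 0)
W(T) = -16 - 2*T (W(T) = -4 + ((0 - 1*4)*(T + 6))/2 = -4 + ((0 - 4)*(6 + T))/2 = -4 + (-4*(6 + T))/2 = -4 + (-24 - 4*T)/2 = -4 + (-12 - 2*T) = -16 - 2*T)
j(f, B) = -76 (j(f, B) = 4 - (-16 - 2*0)*(-5) = 4 - (-16 + 0)*(-5) = 4 - (-16)*(-5) = 4 - 1*80 = 4 - 80 = -76)
-291 + j(-14, -5)*316 = -291 - 76*316 = -291 - 24016 = -24307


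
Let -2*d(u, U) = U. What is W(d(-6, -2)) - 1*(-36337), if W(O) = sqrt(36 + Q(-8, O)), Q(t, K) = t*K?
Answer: 36337 + 2*sqrt(7) ≈ 36342.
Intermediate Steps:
Q(t, K) = K*t
d(u, U) = -U/2
W(O) = sqrt(36 - 8*O) (W(O) = sqrt(36 + O*(-8)) = sqrt(36 - 8*O))
W(d(-6, -2)) - 1*(-36337) = 2*sqrt(9 - (-1)*(-2)) - 1*(-36337) = 2*sqrt(9 - 2*1) + 36337 = 2*sqrt(9 - 2) + 36337 = 2*sqrt(7) + 36337 = 36337 + 2*sqrt(7)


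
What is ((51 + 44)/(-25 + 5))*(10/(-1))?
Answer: 95/2 ≈ 47.500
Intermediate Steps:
((51 + 44)/(-25 + 5))*(10/(-1)) = (95/(-20))*(10*(-1)) = (95*(-1/20))*(-10) = -19/4*(-10) = 95/2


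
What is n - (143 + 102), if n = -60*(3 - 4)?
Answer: -185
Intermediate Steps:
n = 60 (n = -60*(-1) = 60)
n - (143 + 102) = 60 - (143 + 102) = 60 - 1*245 = 60 - 245 = -185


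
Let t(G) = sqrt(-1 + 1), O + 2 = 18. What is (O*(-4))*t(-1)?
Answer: 0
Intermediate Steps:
O = 16 (O = -2 + 18 = 16)
t(G) = 0 (t(G) = sqrt(0) = 0)
(O*(-4))*t(-1) = (16*(-4))*0 = -64*0 = 0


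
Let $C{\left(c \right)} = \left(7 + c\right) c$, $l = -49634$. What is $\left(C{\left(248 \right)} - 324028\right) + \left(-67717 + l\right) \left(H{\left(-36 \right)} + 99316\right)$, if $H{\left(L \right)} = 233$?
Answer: $-11682435487$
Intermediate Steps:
$C{\left(c \right)} = c \left(7 + c\right)$
$\left(C{\left(248 \right)} - 324028\right) + \left(-67717 + l\right) \left(H{\left(-36 \right)} + 99316\right) = \left(248 \left(7 + 248\right) - 324028\right) + \left(-67717 - 49634\right) \left(233 + 99316\right) = \left(248 \cdot 255 - 324028\right) - 11682174699 = \left(63240 - 324028\right) - 11682174699 = -260788 - 11682174699 = -11682435487$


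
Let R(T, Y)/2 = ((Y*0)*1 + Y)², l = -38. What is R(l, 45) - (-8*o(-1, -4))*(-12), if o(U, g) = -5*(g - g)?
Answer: 4050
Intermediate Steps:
R(T, Y) = 2*Y² (R(T, Y) = 2*((Y*0)*1 + Y)² = 2*(0*1 + Y)² = 2*(0 + Y)² = 2*Y²)
o(U, g) = 0 (o(U, g) = -5*0 = 0)
R(l, 45) - (-8*o(-1, -4))*(-12) = 2*45² - (-8*0)*(-12) = 2*2025 - 0*(-12) = 4050 - 1*0 = 4050 + 0 = 4050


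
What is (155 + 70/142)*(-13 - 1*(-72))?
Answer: 651360/71 ≈ 9174.1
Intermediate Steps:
(155 + 70/142)*(-13 - 1*(-72)) = (155 + 70*(1/142))*(-13 + 72) = (155 + 35/71)*59 = (11040/71)*59 = 651360/71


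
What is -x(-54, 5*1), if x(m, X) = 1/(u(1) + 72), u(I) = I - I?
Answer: -1/72 ≈ -0.013889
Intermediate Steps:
u(I) = 0
x(m, X) = 1/72 (x(m, X) = 1/(0 + 72) = 1/72)
-x(-54, 5*1) = -1*1/72 = -1/72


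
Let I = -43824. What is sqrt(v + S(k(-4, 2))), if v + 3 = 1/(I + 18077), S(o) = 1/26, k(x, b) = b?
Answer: I*sqrt(1327159238990)/669422 ≈ 1.7209*I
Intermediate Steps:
S(o) = 1/26
v = -77242/25747 (v = -3 + 1/(-43824 + 18077) = -3 + 1/(-25747) = -3 - 1/25747 = -77242/25747 ≈ -3.0000)
sqrt(v + S(k(-4, 2))) = sqrt(-77242/25747 + 1/26) = sqrt(-1982545/669422) = I*sqrt(1327159238990)/669422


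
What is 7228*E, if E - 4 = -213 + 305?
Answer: 693888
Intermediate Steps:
E = 96 (E = 4 + (-213 + 305) = 4 + 92 = 96)
7228*E = 7228*96 = 693888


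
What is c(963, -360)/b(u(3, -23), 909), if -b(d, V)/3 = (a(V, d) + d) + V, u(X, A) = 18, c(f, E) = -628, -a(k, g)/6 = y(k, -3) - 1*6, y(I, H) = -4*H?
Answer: 628/2673 ≈ 0.23494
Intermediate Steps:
a(k, g) = -36 (a(k, g) = -6*(-4*(-3) - 1*6) = -6*(12 - 6) = -6*6 = -36)
b(d, V) = 108 - 3*V - 3*d (b(d, V) = -3*((-36 + d) + V) = -3*(-36 + V + d) = 108 - 3*V - 3*d)
c(963, -360)/b(u(3, -23), 909) = -628/(108 - 3*909 - 3*18) = -628/(108 - 2727 - 54) = -628/(-2673) = -628*(-1/2673) = 628/2673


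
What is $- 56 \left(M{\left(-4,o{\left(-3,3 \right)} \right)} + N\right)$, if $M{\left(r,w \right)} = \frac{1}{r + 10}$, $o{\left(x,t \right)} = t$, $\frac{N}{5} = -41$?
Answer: $\frac{34412}{3} \approx 11471.0$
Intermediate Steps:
$N = -205$ ($N = 5 \left(-41\right) = -205$)
$M{\left(r,w \right)} = \frac{1}{10 + r}$
$- 56 \left(M{\left(-4,o{\left(-3,3 \right)} \right)} + N\right) = - 56 \left(\frac{1}{10 - 4} - 205\right) = - 56 \left(\frac{1}{6} - 205\right) = \left(-56\right) \left(- \frac{1229}{6}\right) = \frac{34412}{3}$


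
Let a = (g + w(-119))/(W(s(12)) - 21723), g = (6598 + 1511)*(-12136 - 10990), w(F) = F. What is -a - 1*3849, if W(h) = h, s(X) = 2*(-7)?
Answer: -271194566/21737 ≈ -12476.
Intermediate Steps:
g = -187528734 (g = 8109*(-23126) = -187528734)
s(X) = -14
a = 187528853/21737 (a = (-187528734 - 119)/(-14 - 21723) = -187528853/(-21737) = -187528853*(-1/21737) = 187528853/21737 ≈ 8627.2)
-a - 1*3849 = -1*187528853/21737 - 1*3849 = -187528853/21737 - 3849 = -271194566/21737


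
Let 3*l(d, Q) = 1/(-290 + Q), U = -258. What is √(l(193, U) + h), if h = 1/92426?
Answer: I*√862135910313/37987086 ≈ 0.024443*I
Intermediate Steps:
l(d, Q) = 1/(3*(-290 + Q))
h = 1/92426 ≈ 1.0819e-5
√(l(193, U) + h) = √(1/(3*(-290 - 258)) + 1/92426) = √((⅓)/(-548) + 1/92426) = √((⅓)*(-1/548) + 1/92426) = √(-1/1644 + 1/92426) = √(-45391/75974172) = I*√862135910313/37987086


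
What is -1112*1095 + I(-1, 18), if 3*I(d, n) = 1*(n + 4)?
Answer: -3652898/3 ≈ -1.2176e+6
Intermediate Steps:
I(d, n) = 4/3 + n/3 (I(d, n) = (1*(n + 4))/3 = (1*(4 + n))/3 = (4 + n)/3 = 4/3 + n/3)
-1112*1095 + I(-1, 18) = -1112*1095 + (4/3 + (⅓)*18) = -1217640 + (4/3 + 6) = -1217640 + 22/3 = -3652898/3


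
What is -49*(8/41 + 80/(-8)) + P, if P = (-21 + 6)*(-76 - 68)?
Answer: 108258/41 ≈ 2640.4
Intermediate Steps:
P = 2160 (P = -15*(-144) = 2160)
-49*(8/41 + 80/(-8)) + P = -49*(8/41 + 80/(-8)) + 2160 = -49*(8*(1/41) + 80*(-1/8)) + 2160 = -49*(8/41 - 10) + 2160 = -49*(-402/41) + 2160 = 19698/41 + 2160 = 108258/41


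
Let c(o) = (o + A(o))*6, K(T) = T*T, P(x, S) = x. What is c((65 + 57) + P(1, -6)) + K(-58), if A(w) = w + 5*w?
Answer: 8530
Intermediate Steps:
A(w) = 6*w
K(T) = T²
c(o) = 42*o (c(o) = (o + 6*o)*6 = (7*o)*6 = 42*o)
c((65 + 57) + P(1, -6)) + K(-58) = 42*((65 + 57) + 1) + (-58)² = 42*(122 + 1) + 3364 = 42*123 + 3364 = 5166 + 3364 = 8530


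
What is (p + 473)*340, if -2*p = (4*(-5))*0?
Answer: 160820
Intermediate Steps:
p = 0 (p = -4*(-5)*0/2 = -(-10)*0 = -1/2*0 = 0)
(p + 473)*340 = (0 + 473)*340 = 473*340 = 160820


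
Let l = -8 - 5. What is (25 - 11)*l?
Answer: -182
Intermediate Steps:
l = -13
(25 - 11)*l = (25 - 11)*(-13) = 14*(-13) = -182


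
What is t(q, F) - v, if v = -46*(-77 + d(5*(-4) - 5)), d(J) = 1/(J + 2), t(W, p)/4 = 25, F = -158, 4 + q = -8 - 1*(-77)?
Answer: -3444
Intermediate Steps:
q = 65 (q = -4 + (-8 - 1*(-77)) = -4 + (-8 + 77) = -4 + 69 = 65)
t(W, p) = 100 (t(W, p) = 4*25 = 100)
d(J) = 1/(2 + J)
v = 3544 (v = -46*(-77 + 1/(2 + (5*(-4) - 5))) = -46*(-77 + 1/(2 + (-20 - 5))) = -46*(-77 + 1/(2 - 25)) = -46*(-77 + 1/(-23)) = -46*(-77 - 1/23) = -46*(-1772/23) = 3544)
t(q, F) - v = 100 - 1*3544 = 100 - 3544 = -3444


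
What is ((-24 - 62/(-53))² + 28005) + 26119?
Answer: 153498416/2809 ≈ 54645.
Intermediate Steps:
((-24 - 62/(-53))² + 28005) + 26119 = ((-24 - 62*(-1/53))² + 28005) + 26119 = ((-24 + 62/53)² + 28005) + 26119 = ((-1210/53)² + 28005) + 26119 = (1464100/2809 + 28005) + 26119 = 80130145/2809 + 26119 = 153498416/2809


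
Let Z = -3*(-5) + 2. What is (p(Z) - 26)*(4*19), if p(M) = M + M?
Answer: 608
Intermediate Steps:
Z = 17 (Z = 15 + 2 = 17)
p(M) = 2*M
(p(Z) - 26)*(4*19) = (2*17 - 26)*(4*19) = (34 - 26)*76 = 8*76 = 608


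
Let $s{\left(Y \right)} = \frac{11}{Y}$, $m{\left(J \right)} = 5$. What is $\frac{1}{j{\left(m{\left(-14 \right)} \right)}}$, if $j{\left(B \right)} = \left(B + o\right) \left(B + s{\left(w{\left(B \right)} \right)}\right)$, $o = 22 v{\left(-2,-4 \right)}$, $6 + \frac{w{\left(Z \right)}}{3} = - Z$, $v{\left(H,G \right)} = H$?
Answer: $- \frac{1}{182} \approx -0.0054945$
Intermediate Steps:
$w{\left(Z \right)} = -18 - 3 Z$ ($w{\left(Z \right)} = -18 + 3 \left(- Z\right) = -18 - 3 Z$)
$o = -44$ ($o = 22 \left(-2\right) = -44$)
$j{\left(B \right)} = \left(-44 + B\right) \left(B + \frac{11}{-18 - 3 B}\right)$ ($j{\left(B \right)} = \left(B - 44\right) \left(B + \frac{11}{-18 - 3 B}\right) = \left(-44 + B\right) \left(B + \frac{11}{-18 - 3 B}\right)$)
$\frac{1}{j{\left(m{\left(-14 \right)} \right)}} = \frac{1}{\frac{1}{3} \frac{1}{6 + 5} \left(484 - 55 + 3 \cdot 5 \left(-44 + 5\right) \left(6 + 5\right)\right)} = \frac{1}{\frac{1}{3} \cdot \frac{1}{11} \left(484 - 55 + 3 \cdot 5 \left(-39\right) 11\right)} = \frac{1}{\frac{1}{3} \cdot \frac{1}{11} \left(484 - 55 - 6435\right)} = \frac{1}{\frac{1}{3} \cdot \frac{1}{11} \left(-6006\right)} = \frac{1}{-182} = - \frac{1}{182}$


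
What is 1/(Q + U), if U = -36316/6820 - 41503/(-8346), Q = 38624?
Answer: 14229930/549611805601 ≈ 2.5891e-5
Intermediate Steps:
U = -5010719/14229930 (U = -36316*1/6820 - 41503*(-1/8346) = -9079/1705 + 41503/8346 = -5010719/14229930 ≈ -0.35213)
1/(Q + U) = 1/(38624 - 5010719/14229930) = 1/(549611805601/14229930) = 14229930/549611805601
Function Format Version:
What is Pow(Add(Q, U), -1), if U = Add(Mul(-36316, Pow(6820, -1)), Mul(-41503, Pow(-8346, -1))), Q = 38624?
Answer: Rational(14229930, 549611805601) ≈ 2.5891e-5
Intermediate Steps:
U = Rational(-5010719, 14229930) (U = Add(Mul(-36316, Rational(1, 6820)), Mul(-41503, Rational(-1, 8346))) = Add(Rational(-9079, 1705), Rational(41503, 8346)) = Rational(-5010719, 14229930) ≈ -0.35213)
Pow(Add(Q, U), -1) = Pow(Add(38624, Rational(-5010719, 14229930)), -1) = Pow(Rational(549611805601, 14229930), -1) = Rational(14229930, 549611805601)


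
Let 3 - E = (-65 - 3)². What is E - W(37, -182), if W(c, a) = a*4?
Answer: -3893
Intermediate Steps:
W(c, a) = 4*a
E = -4621 (E = 3 - (-65 - 3)² = 3 - 1*(-68)² = 3 - 1*4624 = 3 - 4624 = -4621)
E - W(37, -182) = -4621 - 4*(-182) = -4621 - 1*(-728) = -4621 + 728 = -3893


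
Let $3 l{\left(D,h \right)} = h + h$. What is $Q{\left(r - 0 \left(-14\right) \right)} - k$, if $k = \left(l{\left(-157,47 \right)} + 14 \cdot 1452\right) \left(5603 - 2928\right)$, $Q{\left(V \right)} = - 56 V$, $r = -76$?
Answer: $- \frac{163370882}{3} \approx -5.4457 \cdot 10^{7}$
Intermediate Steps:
$l{\left(D,h \right)} = \frac{2 h}{3}$ ($l{\left(D,h \right)} = \frac{h + h}{3} = \frac{2 h}{3}$)
$k = \frac{163383650}{3}$ ($k = \left(\frac{2}{3} \cdot 47 + 14 \cdot 1452\right) \left(5603 - 2928\right) = \left(\frac{94}{3} + 20328\right) 2675 = \frac{61078}{3} \cdot 2675 = \frac{163383650}{3} \approx 5.4461 \cdot 10^{7}$)
$Q{\left(r - 0 \left(-14\right) \right)} - k = - 56 \left(-76 - 0 \left(-14\right)\right) - \frac{163383650}{3} = - 56 \left(-76 - 0\right) - \frac{163383650}{3} = - 56 \left(-76 + 0\right) - \frac{163383650}{3} = \left(-56\right) \left(-76\right) - \frac{163383650}{3} = 4256 - \frac{163383650}{3} = - \frac{163370882}{3}$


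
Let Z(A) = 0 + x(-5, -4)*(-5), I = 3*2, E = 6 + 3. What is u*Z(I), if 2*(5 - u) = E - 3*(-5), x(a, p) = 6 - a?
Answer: 385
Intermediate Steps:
E = 9
I = 6
Z(A) = -55 (Z(A) = 0 + (6 - 1*(-5))*(-5) = 0 + (6 + 5)*(-5) = 0 + 11*(-5) = 0 - 55 = -55)
u = -7 (u = 5 - (9 - 3*(-5))/2 = 5 - (9 + 15)/2 = 5 - ½*24 = 5 - 12 = -7)
u*Z(I) = -7*(-55) = 385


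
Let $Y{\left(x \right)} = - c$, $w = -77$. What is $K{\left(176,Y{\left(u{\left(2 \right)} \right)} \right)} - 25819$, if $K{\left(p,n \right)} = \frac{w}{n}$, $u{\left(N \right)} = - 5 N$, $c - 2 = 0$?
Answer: $- \frac{51561}{2} \approx -25781.0$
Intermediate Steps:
$c = 2$ ($c = 2 + 0 = 2$)
$Y{\left(x \right)} = -2$ ($Y{\left(x \right)} = \left(-1\right) 2 = -2$)
$K{\left(p,n \right)} = - \frac{77}{n}$
$K{\left(176,Y{\left(u{\left(2 \right)} \right)} \right)} - 25819 = - \frac{77}{-2} - 25819 = \left(-77\right) \left(- \frac{1}{2}\right) - 25819 = \frac{77}{2} - 25819 = - \frac{51561}{2}$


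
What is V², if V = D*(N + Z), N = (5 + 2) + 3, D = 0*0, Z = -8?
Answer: 0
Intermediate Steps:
D = 0
N = 10 (N = 7 + 3 = 10)
V = 0 (V = 0*(10 - 8) = 0*2 = 0)
V² = 0² = 0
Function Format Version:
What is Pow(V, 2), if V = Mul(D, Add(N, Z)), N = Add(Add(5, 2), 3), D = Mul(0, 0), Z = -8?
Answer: 0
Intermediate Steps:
D = 0
N = 10 (N = Add(7, 3) = 10)
V = 0 (V = Mul(0, Add(10, -8)) = Mul(0, 2) = 0)
Pow(V, 2) = Pow(0, 2) = 0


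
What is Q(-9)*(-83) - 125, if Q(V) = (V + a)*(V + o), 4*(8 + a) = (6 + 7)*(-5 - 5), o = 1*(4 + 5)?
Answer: -125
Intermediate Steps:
o = 9 (o = 1*9 = 9)
a = -81/2 (a = -8 + ((6 + 7)*(-5 - 5))/4 = -8 + (13*(-10))/4 = -8 + (¼)*(-130) = -8 - 65/2 = -81/2 ≈ -40.500)
Q(V) = (9 + V)*(-81/2 + V) (Q(V) = (V - 81/2)*(V + 9) = (-81/2 + V)*(9 + V) = (9 + V)*(-81/2 + V))
Q(-9)*(-83) - 125 = (-729/2 + (-9)² - 63/2*(-9))*(-83) - 125 = (-729/2 + 81 + 567/2)*(-83) - 125 = 0*(-83) - 125 = 0 - 125 = -125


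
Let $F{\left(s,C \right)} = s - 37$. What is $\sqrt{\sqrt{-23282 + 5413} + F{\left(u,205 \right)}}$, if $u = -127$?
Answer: $\sqrt{-164 + i \sqrt{17869}} \approx 4.8774 + 13.704 i$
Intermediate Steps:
$F{\left(s,C \right)} = -37 + s$
$\sqrt{\sqrt{-23282 + 5413} + F{\left(u,205 \right)}} = \sqrt{\sqrt{-23282 + 5413} - 164} = \sqrt{\sqrt{-17869} - 164} = \sqrt{i \sqrt{17869} - 164} = \sqrt{-164 + i \sqrt{17869}}$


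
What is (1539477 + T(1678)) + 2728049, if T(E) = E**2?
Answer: 7083210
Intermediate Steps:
(1539477 + T(1678)) + 2728049 = (1539477 + 1678**2) + 2728049 = (1539477 + 2815684) + 2728049 = 4355161 + 2728049 = 7083210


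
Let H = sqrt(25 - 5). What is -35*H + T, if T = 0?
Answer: -70*sqrt(5) ≈ -156.52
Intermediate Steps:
H = 2*sqrt(5) (H = sqrt(20) = 2*sqrt(5) ≈ 4.4721)
-35*H + T = -70*sqrt(5) + 0 = -70*sqrt(5)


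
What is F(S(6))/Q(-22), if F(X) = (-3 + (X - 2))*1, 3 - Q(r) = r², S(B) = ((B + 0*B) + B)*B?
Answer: -67/481 ≈ -0.13929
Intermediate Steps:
S(B) = 2*B² (S(B) = ((B + 0) + B)*B = (B + B)*B = (2*B)*B = 2*B²)
Q(r) = 3 - r²
F(X) = -5 + X (F(X) = (-3 + (-2 + X))*1 = (-5 + X)*1 = -5 + X)
F(S(6))/Q(-22) = (-5 + 2*6²)/(3 - 1*(-22)²) = (-5 + 2*36)/(3 - 1*484) = (-5 + 72)/(3 - 484) = 67/(-481) = 67*(-1/481) = -67/481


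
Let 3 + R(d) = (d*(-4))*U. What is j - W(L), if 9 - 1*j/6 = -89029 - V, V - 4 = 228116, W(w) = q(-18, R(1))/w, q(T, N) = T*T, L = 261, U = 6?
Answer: 55185456/29 ≈ 1.9029e+6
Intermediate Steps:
R(d) = -3 - 24*d (R(d) = -3 + (d*(-4))*6 = -3 - 4*d*6 = -3 - 24*d)
q(T, N) = T²
W(w) = 324/w (W(w) = (-18)²/w = 324/w)
V = 228120 (V = 4 + 228116 = 228120)
j = 1902948 (j = 54 - 6*(-89029 - 1*228120) = 54 - 6*(-89029 - 228120) = 54 - 6*(-317149) = 54 + 1902894 = 1902948)
j - W(L) = 1902948 - 324/261 = 1902948 - 1*36/29 = 1902948 - 36/29 = 55185456/29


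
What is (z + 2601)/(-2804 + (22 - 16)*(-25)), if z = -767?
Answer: -131/211 ≈ -0.62085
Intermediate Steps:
(z + 2601)/(-2804 + (22 - 16)*(-25)) = (-767 + 2601)/(-2804 + (22 - 16)*(-25)) = 1834/(-2804 + 6*(-25)) = 1834/(-2804 - 150) = 1834/(-2954) = 1834*(-1/2954) = -131/211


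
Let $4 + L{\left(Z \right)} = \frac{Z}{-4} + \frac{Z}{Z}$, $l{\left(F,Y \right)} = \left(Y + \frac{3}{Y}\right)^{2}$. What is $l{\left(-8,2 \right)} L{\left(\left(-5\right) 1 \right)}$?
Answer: $- \frac{343}{16} \approx -21.438$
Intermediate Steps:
$L{\left(Z \right)} = -3 - \frac{Z}{4}$ ($L{\left(Z \right)} = -4 + \left(\frac{Z}{-4} + \frac{Z}{Z}\right) = -4 + \left(Z \left(- \frac{1}{4}\right) + 1\right) = -4 - \left(-1 + \frac{Z}{4}\right) = -3 - \frac{Z}{4}$)
$l{\left(-8,2 \right)} L{\left(\left(-5\right) 1 \right)} = \frac{\left(3 + 2^{2}\right)^{2}}{4} \left(-3 - \frac{\left(-5\right) 1}{4}\right) = \frac{\left(3 + 4\right)^{2}}{4} \left(-3 - - \frac{5}{4}\right) = \frac{7^{2}}{4} \left(-3 + \frac{5}{4}\right) = \frac{1}{4} \cdot 49 \left(- \frac{7}{4}\right) = \frac{49}{4} \left(- \frac{7}{4}\right) = - \frac{343}{16}$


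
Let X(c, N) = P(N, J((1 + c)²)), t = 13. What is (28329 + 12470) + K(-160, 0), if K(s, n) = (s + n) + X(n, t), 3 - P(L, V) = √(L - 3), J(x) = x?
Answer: 40642 - √10 ≈ 40639.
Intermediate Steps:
P(L, V) = 3 - √(-3 + L) (P(L, V) = 3 - √(L - 3) = 3 - √(-3 + L))
X(c, N) = 3 - √(-3 + N)
K(s, n) = 3 + n + s - √10 (K(s, n) = (s + n) + (3 - √(-3 + 13)) = (n + s) + (3 - √10) = 3 + n + s - √10)
(28329 + 12470) + K(-160, 0) = (28329 + 12470) + (3 + 0 - 160 - √10) = 40799 + (-157 - √10) = 40642 - √10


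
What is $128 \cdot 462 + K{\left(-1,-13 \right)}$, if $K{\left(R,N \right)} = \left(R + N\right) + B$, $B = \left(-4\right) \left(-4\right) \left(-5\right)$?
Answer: $59042$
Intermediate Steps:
$B = -80$ ($B = 16 \left(-5\right) = -80$)
$K{\left(R,N \right)} = -80 + N + R$ ($K{\left(R,N \right)} = \left(R + N\right) - 80 = \left(N + R\right) - 80 = -80 + N + R$)
$128 \cdot 462 + K{\left(-1,-13 \right)} = 128 \cdot 462 - 94 = 59136 - 94 = 59042$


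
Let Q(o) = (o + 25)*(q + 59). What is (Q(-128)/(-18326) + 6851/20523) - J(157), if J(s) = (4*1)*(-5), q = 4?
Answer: 1111545019/53729214 ≈ 20.688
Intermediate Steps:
Q(o) = 1575 + 63*o (Q(o) = (o + 25)*(4 + 59) = (25 + o)*63 = 1575 + 63*o)
J(s) = -20 (J(s) = 4*(-5) = -20)
(Q(-128)/(-18326) + 6851/20523) - J(157) = ((1575 + 63*(-128))/(-18326) + 6851/20523) - 1*(-20) = ((1575 - 8064)*(-1/18326) + 6851*(1/20523)) + 20 = (-6489*(-1/18326) + 6851/20523) + 20 = (927/2618 + 6851/20523) + 20 = 36960739/53729214 + 20 = 1111545019/53729214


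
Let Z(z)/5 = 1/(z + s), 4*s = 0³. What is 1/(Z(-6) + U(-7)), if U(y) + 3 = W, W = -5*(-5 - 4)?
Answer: 6/247 ≈ 0.024291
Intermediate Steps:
W = 45 (W = -5*(-9) = 45)
U(y) = 42 (U(y) = -3 + 45 = 42)
s = 0 (s = (¼)*0³ = (¼)*0 = 0)
Z(z) = 5/z (Z(z) = 5/(z + 0) = 5/z)
1/(Z(-6) + U(-7)) = 1/(5/(-6) + 42) = 1/(5*(-⅙) + 42) = 1/(-⅚ + 42) = 1/(247/6) = 6/247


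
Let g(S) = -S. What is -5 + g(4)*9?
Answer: -41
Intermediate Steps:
-5 + g(4)*9 = -5 - 1*4*9 = -5 - 4*9 = -5 - 36 = -41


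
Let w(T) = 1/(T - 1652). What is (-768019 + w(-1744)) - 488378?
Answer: -4266724213/3396 ≈ -1.2564e+6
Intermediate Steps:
w(T) = 1/(-1652 + T)
(-768019 + w(-1744)) - 488378 = (-768019 + 1/(-1652 - 1744)) - 488378 = (-768019 + 1/(-3396)) - 488378 = (-768019 - 1/3396) - 488378 = -2608192525/3396 - 488378 = -4266724213/3396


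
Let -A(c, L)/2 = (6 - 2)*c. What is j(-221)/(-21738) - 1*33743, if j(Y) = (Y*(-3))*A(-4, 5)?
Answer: -122254425/3623 ≈ -33744.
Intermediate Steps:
A(c, L) = -8*c (A(c, L) = -2*(6 - 2)*c = -8*c)
j(Y) = -96*Y (j(Y) = (Y*(-3))*(-8*(-4)) = -3*Y*32 = -96*Y)
j(-221)/(-21738) - 1*33743 = -96*(-221)/(-21738) - 1*33743 = 21216*(-1/21738) - 33743 = -3536/3623 - 33743 = -122254425/3623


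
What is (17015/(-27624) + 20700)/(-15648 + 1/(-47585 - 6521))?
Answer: -15468899583605/11693939316468 ≈ -1.3228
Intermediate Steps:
(17015/(-27624) + 20700)/(-15648 + 1/(-47585 - 6521)) = (17015*(-1/27624) + 20700)/(-15648 + 1/(-54106)) = (-17015/27624 + 20700)/(-15648 - 1/54106) = 571799785/(27624*(-846650689/54106)) = (571799785/27624)*(-54106/846650689) = -15468899583605/11693939316468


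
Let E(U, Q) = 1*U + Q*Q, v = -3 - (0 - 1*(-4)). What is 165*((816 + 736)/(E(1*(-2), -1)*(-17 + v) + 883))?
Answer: 256080/907 ≈ 282.34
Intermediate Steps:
v = -7 (v = -3 - (0 + 4) = -3 - 1*4 = -3 - 4 = -7)
E(U, Q) = U + Q²
165*((816 + 736)/(E(1*(-2), -1)*(-17 + v) + 883)) = 165*((816 + 736)/((1*(-2) + (-1)²)*(-17 - 7) + 883)) = 165*(1552/((-2 + 1)*(-24) + 883)) = 165*(1552/(-1*(-24) + 883)) = 165*(1552/(24 + 883)) = 165*(1552/907) = 256080/907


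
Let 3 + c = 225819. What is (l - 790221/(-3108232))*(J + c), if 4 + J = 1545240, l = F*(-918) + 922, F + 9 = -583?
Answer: 749178865316580671/777058 ≈ 9.6412e+11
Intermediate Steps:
F = -592 (F = -9 - 583 = -592)
c = 225816 (c = -3 + 225819 = 225816)
l = 544378 (l = -592*(-918) + 922 = 543456 + 922 = 544378)
J = 1545236 (J = -4 + 1545240 = 1545236)
(l - 790221/(-3108232))*(J + c) = (544378 - 790221/(-3108232))*(1545236 + 225816) = (544378 - 790221*(-1/3108232))*1771052 = (544378 + 790221/3108232)*1771052 = (1692053909917/3108232)*1771052 = 749178865316580671/777058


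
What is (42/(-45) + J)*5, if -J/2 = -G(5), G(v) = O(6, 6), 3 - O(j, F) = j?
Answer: -104/3 ≈ -34.667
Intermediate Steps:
O(j, F) = 3 - j
G(v) = -3 (G(v) = 3 - 1*6 = 3 - 6 = -3)
J = -6 (J = -(-2)*(-3) = -2*3 = -6)
(42/(-45) + J)*5 = (42/(-45) - 6)*5 = (42*(-1/45) - 6)*5 = (-14/15 - 6)*5 = -104/15*5 = -104/3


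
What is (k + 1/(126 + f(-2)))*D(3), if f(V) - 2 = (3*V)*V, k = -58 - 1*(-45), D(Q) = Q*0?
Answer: 0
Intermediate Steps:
D(Q) = 0
k = -13 (k = -58 + 45 = -13)
f(V) = 2 + 3*V² (f(V) = 2 + (3*V)*V = 2 + 3*V²)
(k + 1/(126 + f(-2)))*D(3) = (-13 + 1/(126 + (2 + 3*(-2)²)))*0 = (-13 + 1/(126 + (2 + 3*4)))*0 = (-13 + 1/(126 + (2 + 12)))*0 = (-13 + 1/(126 + 14))*0 = (-13 + 1/140)*0 = -1819/140*0 = 0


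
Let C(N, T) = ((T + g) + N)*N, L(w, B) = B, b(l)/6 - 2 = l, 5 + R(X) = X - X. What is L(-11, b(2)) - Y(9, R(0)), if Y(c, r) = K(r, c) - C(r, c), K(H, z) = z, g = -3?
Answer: 10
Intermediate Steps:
R(X) = -5 (R(X) = -5 + (X - X) = -5 + 0 = -5)
b(l) = 12 + 6*l
C(N, T) = N*(-3 + N + T) (C(N, T) = ((T - 3) + N)*N = ((-3 + T) + N)*N = (-3 + N + T)*N = N*(-3 + N + T))
Y(c, r) = c - r*(-3 + c + r) (Y(c, r) = c - r*(-3 + r + c) = c - r*(-3 + c + r))
L(-11, b(2)) - Y(9, R(0)) = (12 + 6*2) - (9 - 1*(-5)*(-3 + 9 - 5)) = (12 + 12) - (9 - 1*(-5)*1) = 24 - (9 + 5) = 24 - 1*14 = 24 - 14 = 10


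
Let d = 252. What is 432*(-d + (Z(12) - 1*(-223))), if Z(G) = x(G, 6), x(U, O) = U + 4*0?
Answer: -7344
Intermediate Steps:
x(U, O) = U (x(U, O) = U + 0 = U)
Z(G) = G
432*(-d + (Z(12) - 1*(-223))) = 432*(-1*252 + (12 - 1*(-223))) = 432*(-252 + (12 + 223)) = 432*(-252 + 235) = 432*(-17) = -7344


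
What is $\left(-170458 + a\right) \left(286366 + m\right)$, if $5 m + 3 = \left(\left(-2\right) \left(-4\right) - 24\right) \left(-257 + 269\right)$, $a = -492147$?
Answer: $-189721701835$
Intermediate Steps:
$m = -39$ ($m = - \frac{3}{5} + \frac{\left(\left(-2\right) \left(-4\right) - 24\right) \left(-257 + 269\right)}{5} = - \frac{3}{5} + \frac{\left(8 - 24\right) 12}{5} = - \frac{3}{5} + \frac{\left(-16\right) 12}{5} = - \frac{3}{5} + \frac{1}{5} \left(-192\right) = - \frac{3}{5} - \frac{192}{5} = -39$)
$\left(-170458 + a\right) \left(286366 + m\right) = \left(-170458 - 492147\right) \left(286366 - 39\right) = \left(-662605\right) 286327 = -189721701835$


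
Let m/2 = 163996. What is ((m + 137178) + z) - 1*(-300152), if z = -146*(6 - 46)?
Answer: 771162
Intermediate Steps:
m = 327992 (m = 2*163996 = 327992)
z = 5840 (z = -146*(-40) = 5840)
((m + 137178) + z) - 1*(-300152) = ((327992 + 137178) + 5840) - 1*(-300152) = (465170 + 5840) + 300152 = 471010 + 300152 = 771162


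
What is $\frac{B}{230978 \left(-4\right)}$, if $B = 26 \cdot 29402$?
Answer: $- \frac{191113}{230978} \approx -0.82741$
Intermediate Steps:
$B = 764452$
$\frac{B}{230978 \left(-4\right)} = \frac{764452}{230978 \left(-4\right)} = \frac{764452}{-923912} = 764452 \left(- \frac{1}{923912}\right) = - \frac{191113}{230978}$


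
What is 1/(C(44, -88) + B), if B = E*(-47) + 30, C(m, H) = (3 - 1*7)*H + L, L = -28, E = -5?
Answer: 1/589 ≈ 0.0016978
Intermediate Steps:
C(m, H) = -28 - 4*H (C(m, H) = (3 - 1*7)*H - 28 = (3 - 7)*H - 28 = -4*H - 28 = -28 - 4*H)
B = 265 (B = -5*(-47) + 30 = 235 + 30 = 265)
1/(C(44, -88) + B) = 1/((-28 - 4*(-88)) + 265) = 1/((-28 + 352) + 265) = 1/(324 + 265) = 1/589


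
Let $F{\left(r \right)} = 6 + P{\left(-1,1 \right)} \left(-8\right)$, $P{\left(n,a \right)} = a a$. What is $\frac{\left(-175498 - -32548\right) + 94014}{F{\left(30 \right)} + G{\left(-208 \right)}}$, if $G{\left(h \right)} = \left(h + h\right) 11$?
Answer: $\frac{8156}{763} \approx 10.689$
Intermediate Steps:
$P{\left(n,a \right)} = a^{2}$
$G{\left(h \right)} = 22 h$ ($G{\left(h \right)} = 2 h 11 = 22 h$)
$F{\left(r \right)} = -2$ ($F{\left(r \right)} = 6 + 1^{2} \left(-8\right) = 6 + 1 \left(-8\right) = 6 - 8 = -2$)
$\frac{\left(-175498 - -32548\right) + 94014}{F{\left(30 \right)} + G{\left(-208 \right)}} = \frac{\left(-175498 - -32548\right) + 94014}{-2 + 22 \left(-208\right)} = \frac{\left(-175498 + 32548\right) + 94014}{-2 - 4576} = \frac{-142950 + 94014}{-4578} = \left(-48936\right) \left(- \frac{1}{4578}\right) = \frac{8156}{763}$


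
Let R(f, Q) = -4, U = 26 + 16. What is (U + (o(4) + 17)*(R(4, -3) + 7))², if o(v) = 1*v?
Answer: 11025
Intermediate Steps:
U = 42
o(v) = v
(U + (o(4) + 17)*(R(4, -3) + 7))² = (42 + (4 + 17)*(-4 + 7))² = (42 + 21*3)² = (42 + 63)² = 105² = 11025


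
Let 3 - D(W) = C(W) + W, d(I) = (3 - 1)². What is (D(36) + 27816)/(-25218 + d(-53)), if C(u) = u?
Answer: -27747/25214 ≈ -1.1005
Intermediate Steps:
d(I) = 4 (d(I) = 2² = 4)
D(W) = 3 - 2*W (D(W) = 3 - (W + W) = 3 - 2*W)
(D(36) + 27816)/(-25218 + d(-53)) = ((3 - 2*36) + 27816)/(-25218 + 4) = ((3 - 72) + 27816)/(-25214) = (-69 + 27816)*(-1/25214) = 27747*(-1/25214) = -27747/25214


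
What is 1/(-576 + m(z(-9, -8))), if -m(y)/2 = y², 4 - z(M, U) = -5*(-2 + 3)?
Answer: -1/738 ≈ -0.0013550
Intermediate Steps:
z(M, U) = 9 (z(M, U) = 4 - (-5)*(-2 + 3) = 4 - (-5) = 4 - 1*(-5) = 4 + 5 = 9)
m(y) = -2*y²
1/(-576 + m(z(-9, -8))) = 1/(-576 - 2*9²) = 1/(-576 - 2*81) = 1/(-576 - 162) = 1/(-738) = -1/738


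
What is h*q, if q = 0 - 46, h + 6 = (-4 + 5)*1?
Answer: 230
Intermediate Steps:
h = -5 (h = -6 + (-4 + 5)*1 = -6 + 1*1 = -6 + 1 = -5)
q = -46
h*q = -5*(-46) = 230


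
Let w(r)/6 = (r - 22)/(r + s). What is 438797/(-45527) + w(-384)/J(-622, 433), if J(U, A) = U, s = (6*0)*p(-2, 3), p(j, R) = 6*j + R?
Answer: -8743057469/906169408 ≈ -9.6484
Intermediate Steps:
p(j, R) = R + 6*j
s = 0 (s = (6*0)*(3 + 6*(-2)) = 0*(3 - 12) = 0*(-9) = 0)
w(r) = 6*(-22 + r)/r (w(r) = 6*((r - 22)/(r + 0)) = 6*((-22 + r)/r) = 6*(-22 + r)/r)
438797/(-45527) + w(-384)/J(-622, 433) = 438797/(-45527) + (6 - 132/(-384))/(-622) = 438797*(-1/45527) + (6 - 132*(-1/384))*(-1/622) = -438797/45527 + (6 + 11/32)*(-1/622) = -438797/45527 + (203/32)*(-1/622) = -438797/45527 - 203/19904 = -8743057469/906169408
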